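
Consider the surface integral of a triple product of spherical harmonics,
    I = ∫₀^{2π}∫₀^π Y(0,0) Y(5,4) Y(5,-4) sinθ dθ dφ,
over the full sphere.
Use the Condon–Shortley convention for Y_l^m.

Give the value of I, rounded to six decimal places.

0.282095

Rules hold: Σm=0, L=10 even, 5≤5≤5.
N = 1·11·11 = 121
Δ = 0!·0!·10!/11! = 1/11
Racah Σ t=0..0: t=0:+1/14400 = 1/14400
⇒ 3j(0 5 5; 0 0 0)² = 1/11, sgn -1
Racah Σ t=0..0: t=0:+1/362880 = 1/362880
⇒ 3j(0 5 5; 0 4 -4)² = 1/11, sgn -1
4πI² = N·(3j₀)²·(3jₘ)² = 1/1
I = +1·√(1/4π) = 0.28209479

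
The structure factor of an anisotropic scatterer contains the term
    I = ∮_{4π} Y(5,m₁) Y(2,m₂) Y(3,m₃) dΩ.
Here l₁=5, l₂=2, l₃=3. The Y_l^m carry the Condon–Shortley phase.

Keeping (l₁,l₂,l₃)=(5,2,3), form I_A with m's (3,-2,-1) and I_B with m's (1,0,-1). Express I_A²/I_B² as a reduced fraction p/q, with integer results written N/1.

Shared (l₁,l₂,l₃)=(5,2,3): N and (l;000)² cancel in I_A²/I_B².
A: Δ = 4!·6!·0!/11! = 1/2310; Racah Σ t=0..0: t=0:+1/1152 = 1/1152; ⇒ 3j(5 2 3; 3 -2 -1)² = 1/33, sgn +1
B: Δ = 4!·6!·0!/11! = 1/2310; Racah Σ t=2..2: t=2:+1/192 = 1/192; ⇒ 3j(5 2 3; 1 0 -1)² = 3/77, sgn +1
I_A²/I_B² = (1/33)/(3/77) = 7/9

7/9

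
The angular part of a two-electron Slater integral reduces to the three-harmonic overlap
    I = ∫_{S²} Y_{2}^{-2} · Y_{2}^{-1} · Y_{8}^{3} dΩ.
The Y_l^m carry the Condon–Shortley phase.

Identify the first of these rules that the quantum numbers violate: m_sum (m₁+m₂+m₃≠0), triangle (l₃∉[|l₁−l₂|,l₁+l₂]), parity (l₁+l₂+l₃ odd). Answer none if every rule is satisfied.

azimuthal sum: -2 − 1 + 3 = 0  ✓
0 ≤ 8 ≤ 4 (triangle on l)  ✗
L = 2 + 2 + 8 = 12 (even)

triangle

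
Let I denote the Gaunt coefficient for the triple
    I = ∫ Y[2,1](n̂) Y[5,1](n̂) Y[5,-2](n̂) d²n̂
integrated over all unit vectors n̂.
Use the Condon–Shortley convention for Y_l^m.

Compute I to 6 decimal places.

Checks pass: Σm=0; 12 even; l₃=5∈[3,7].
(2·2+1)(2·5+1)(2·5+1) = 605
Δ: 2! 2! 8! / 13! → 1/38610
sum: t=0:+1/2880 t=1:−1/576 t=2:+1/2880 = -1/960
3j²(2 5 5; 0 0 0) = Δ·Π!·Σ² = 10/429  (sign +1)
sum: t=0:+1/2880 t=1:−1/1440 = -1/2880
3j²(2 5 5; 1 1 -2) = Δ·Π!·Σ² = 7/715  (sign +1)
combine: 4πI² = 605·10/429·7/715 = 70/507
take √, sign +1: I = 0.10481902

0.104819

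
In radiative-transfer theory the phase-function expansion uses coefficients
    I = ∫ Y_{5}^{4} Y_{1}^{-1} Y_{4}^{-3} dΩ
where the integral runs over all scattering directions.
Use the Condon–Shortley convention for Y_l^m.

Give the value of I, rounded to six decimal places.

0.294638

Rules hold: Σm=0, L=10 even, 4≤4≤6.
N = 11·3·9 = 297
Δ = 2!·8!·0!/11! = 1/495
Racah Σ t=1..1: t=1:−1/576 = -1/576
⇒ 3j(5 1 4; 0 0 0)² = 5/99, sgn -1
Racah Σ t=0..0: t=0:+1/10080 = 1/10080
⇒ 3j(5 1 4; 4 -1 -3)² = 4/55, sgn -1
4πI² = N·(3j₀)²·(3jₘ)² = 12/11
I = +1·√(1.09091/4π) = 0.29463840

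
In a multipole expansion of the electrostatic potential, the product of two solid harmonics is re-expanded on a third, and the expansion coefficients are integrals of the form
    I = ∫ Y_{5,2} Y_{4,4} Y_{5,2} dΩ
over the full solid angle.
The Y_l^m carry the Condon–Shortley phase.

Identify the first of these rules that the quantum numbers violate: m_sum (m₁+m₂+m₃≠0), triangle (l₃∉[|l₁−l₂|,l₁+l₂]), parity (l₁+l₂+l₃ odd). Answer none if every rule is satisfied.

azimuthal sum: 2 + 4 + 2 = 8  ✗
1 ≤ 5 ≤ 9 (triangle on l)
L = 5 + 4 + 5 = 14 (even)

m_sum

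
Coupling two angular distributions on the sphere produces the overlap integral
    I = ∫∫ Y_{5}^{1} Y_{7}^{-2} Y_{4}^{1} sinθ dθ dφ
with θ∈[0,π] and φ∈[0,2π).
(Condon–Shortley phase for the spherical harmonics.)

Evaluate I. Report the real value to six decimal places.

Rules hold: Σm=0, L=16 even, 2≤4≤12.
N = 11·15·9 = 1485
Δ = 8!·2!·6!/17! = 1/6126120
Racah Σ t=3..5: t=3:−1/69120 t=4:+1/20736 t=5:−1/69120 = 1/51840
⇒ 3j(5 7 4; 0 0 0)² = 280/21879, sgn +1
Racah Σ t=2..4: t=2:+1/103680 t=3:−1/34560 t=4:+1/138240 = -1/82944
⇒ 3j(5 7 4; 1 -2 1)² = 125/9724, sgn +1
4πI² = N·(3j₀)²·(3jₘ)² = 131250/537251
I = +1·√(0.244299/4π) = 0.13942996

0.139430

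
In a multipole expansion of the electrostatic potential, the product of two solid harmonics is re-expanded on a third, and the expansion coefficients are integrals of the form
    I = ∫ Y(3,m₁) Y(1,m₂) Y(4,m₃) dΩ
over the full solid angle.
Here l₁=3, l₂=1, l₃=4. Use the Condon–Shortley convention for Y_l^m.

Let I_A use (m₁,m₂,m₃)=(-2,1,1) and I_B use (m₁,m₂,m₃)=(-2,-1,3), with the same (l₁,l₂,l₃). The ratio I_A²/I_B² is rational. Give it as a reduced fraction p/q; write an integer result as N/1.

1/7

Same 3,1,4: normalisation and zero-m 3j drop out of the ratio.
A: Δ: 0! 6! 2! / 9! → 1/252; sum: t=0:+1/240 = 1/240; 3j²(3 1 4; -2 1 1) = Δ·Π!·Σ² = 1/84  (sign -1)
B: Δ: 0! 6! 2! / 9! → 1/252; sum: t=0:+1/240 = 1/240; 3j²(3 1 4; -2 -1 3) = Δ·Π!·Σ² = 1/12  (sign -1)
I_A²/I_B² = (1/84)/(1/12) = 1/7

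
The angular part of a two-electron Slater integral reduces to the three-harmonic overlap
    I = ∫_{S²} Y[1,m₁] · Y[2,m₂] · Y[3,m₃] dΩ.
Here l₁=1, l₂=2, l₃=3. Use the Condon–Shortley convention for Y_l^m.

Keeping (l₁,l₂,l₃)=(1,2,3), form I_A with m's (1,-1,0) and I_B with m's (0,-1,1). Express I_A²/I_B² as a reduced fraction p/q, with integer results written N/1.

3/8

Same 1,2,3: normalisation and zero-m 3j drop out of the ratio.
A: Δ: 0! 2! 4! / 7! → 1/105; sum: t=0:+1/12 = 1/12; 3j²(1 2 3; 1 -1 0) = Δ·Π!·Σ² = 1/35  (sign -1)
B: Δ: 0! 2! 4! / 7! → 1/105; sum: t=0:+1/6 = 1/6; 3j²(1 2 3; 0 -1 1) = Δ·Π!·Σ² = 8/105  (sign +1)
I_A²/I_B² = (1/35)/(8/105) = 3/8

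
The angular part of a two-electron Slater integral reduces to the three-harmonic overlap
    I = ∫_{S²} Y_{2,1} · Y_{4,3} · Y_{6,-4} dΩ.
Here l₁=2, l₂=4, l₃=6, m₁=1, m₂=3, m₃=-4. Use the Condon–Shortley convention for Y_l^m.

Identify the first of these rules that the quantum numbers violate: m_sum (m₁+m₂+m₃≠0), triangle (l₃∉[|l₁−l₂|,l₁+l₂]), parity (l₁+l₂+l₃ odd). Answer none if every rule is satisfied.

none

azimuthal sum: 1 + 3 − 4 = 0  ✓
2 ≤ 6 ≤ 6 (triangle on l)  ✓
L = 2 + 4 + 6 = 12 (even)  ✓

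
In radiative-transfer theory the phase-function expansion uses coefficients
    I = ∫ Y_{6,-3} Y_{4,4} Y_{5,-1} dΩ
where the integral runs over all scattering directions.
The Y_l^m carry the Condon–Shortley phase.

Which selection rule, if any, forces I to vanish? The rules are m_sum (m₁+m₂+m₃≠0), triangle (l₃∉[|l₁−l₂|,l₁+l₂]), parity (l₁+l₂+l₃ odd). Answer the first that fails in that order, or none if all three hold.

m₁+m₂+m₃ = -3 + 4 − 1 = 0  ✓
triangle: |6−4|=2 ≤ l₃=5 ≤ 6+4=10  ✓
parity: l₁+l₂+l₃ = 15 is odd  ✗

parity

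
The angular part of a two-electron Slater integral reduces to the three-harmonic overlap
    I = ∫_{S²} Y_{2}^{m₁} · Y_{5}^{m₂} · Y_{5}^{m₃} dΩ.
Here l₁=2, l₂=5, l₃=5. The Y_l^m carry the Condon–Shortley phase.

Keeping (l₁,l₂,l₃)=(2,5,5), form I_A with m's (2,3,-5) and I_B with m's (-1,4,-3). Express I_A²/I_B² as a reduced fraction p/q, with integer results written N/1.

10/49

Shared (l₁,l₂,l₃)=(2,5,5): N and (l;000)² cancel in I_A²/I_B².
A: Δ = 2!·2!·8!/13! = 1/38610; Racah Σ t=0..0: t=0:+1/161280 = 1/161280; ⇒ 3j(2 5 5; 2 3 -5)² = 1/143, sgn +1
B: Δ = 2!·2!·8!/13! = 1/38610; Racah Σ t=1..2: t=1:−1/80640 t=2:+1/10080 = 1/11520; ⇒ 3j(2 5 5; -1 4 -3)² = 49/1430, sgn +1
I_A²/I_B² = (1/143)/(49/1430) = 10/49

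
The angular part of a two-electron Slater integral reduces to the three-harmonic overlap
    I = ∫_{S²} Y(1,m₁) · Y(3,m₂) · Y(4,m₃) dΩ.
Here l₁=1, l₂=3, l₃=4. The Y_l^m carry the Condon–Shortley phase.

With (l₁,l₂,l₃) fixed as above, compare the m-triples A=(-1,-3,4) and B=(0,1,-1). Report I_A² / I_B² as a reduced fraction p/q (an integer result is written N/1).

28/15

l's match ⇒ only the (l;m) 3-j factors differ between A and B.
A: triangle coeff Δ(1,3,4) = 1/252; Σ_t [0,0]: t=0:+1/1440 = 1/1440; (3j)²=1/9 [(1 3 4; -1 -3 4)], sign=+1
B: triangle coeff Δ(1,3,4) = 1/252; Σ_t [0,0]: t=0:+1/48 = 1/48; (3j)²=5/84 [(1 3 4; 0 1 -1)], sign=-1
I_A²/I_B² = (1/9)/(5/84) = 28/15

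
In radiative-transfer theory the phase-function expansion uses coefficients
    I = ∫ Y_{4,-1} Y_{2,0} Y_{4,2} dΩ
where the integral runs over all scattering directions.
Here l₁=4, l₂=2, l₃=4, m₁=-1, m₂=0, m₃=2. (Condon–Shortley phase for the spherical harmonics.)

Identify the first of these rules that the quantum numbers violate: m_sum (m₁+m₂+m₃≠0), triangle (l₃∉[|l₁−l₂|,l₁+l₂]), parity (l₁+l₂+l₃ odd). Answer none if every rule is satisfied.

m_sum

m₁+m₂+m₃ = -1 + 0 + 2 = 1  ✗
triangle: |4−2|=2 ≤ l₃=4 ≤ 4+2=6
parity: l₁+l₂+l₃ = 10 is even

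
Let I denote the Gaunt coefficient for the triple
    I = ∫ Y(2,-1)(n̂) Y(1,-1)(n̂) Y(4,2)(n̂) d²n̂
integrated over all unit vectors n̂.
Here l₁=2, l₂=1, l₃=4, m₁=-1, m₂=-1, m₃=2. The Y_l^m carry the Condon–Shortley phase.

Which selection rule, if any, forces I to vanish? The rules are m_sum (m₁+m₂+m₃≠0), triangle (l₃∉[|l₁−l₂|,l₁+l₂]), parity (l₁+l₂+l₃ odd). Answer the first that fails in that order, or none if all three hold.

m₁+m₂+m₃ = -1 − 1 + 2 = 0  ✓
triangle: |2−1|=1 ≤ l₃=4 ≤ 2+1=3  ✗
parity: l₁+l₂+l₃ = 7 is odd

triangle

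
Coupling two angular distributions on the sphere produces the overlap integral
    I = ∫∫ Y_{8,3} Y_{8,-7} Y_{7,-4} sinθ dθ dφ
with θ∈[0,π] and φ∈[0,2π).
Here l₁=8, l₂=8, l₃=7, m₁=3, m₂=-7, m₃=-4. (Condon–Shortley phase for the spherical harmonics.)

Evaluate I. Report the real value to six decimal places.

0.000000

3 − 7 − 4 = -8 ≠ 0: azimuthal integral kills it; I = 0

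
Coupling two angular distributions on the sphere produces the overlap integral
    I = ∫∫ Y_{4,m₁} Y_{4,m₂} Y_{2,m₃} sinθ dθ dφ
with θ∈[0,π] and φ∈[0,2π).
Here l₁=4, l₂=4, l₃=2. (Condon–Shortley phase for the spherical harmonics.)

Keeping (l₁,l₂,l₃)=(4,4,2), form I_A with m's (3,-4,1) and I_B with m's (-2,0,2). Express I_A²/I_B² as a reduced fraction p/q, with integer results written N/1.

49/45

l's match ⇒ only the (l;m) 3-j factors differ between A and B.
A: triangle coeff Δ(4,4,2) = 1/13860; Σ_t [0,0]: t=0:+1/1440 = 1/1440; (3j)²=7/165 [(4 4 2; 3 -4 1)], sign=-1
B: triangle coeff Δ(4,4,2) = 1/13860; Σ_t [4,4]: t=4:+1/192 = 1/192; (3j)²=3/77 [(4 4 2; -2 0 2)], sign=+1
I_A²/I_B² = (7/165)/(3/77) = 49/45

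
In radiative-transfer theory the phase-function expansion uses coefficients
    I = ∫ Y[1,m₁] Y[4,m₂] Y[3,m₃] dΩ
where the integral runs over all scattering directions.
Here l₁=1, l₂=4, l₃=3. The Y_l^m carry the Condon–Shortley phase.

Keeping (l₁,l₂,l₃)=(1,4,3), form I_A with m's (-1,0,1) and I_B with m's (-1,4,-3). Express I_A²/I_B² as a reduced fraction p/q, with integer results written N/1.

3/14

Shared (l₁,l₂,l₃)=(1,4,3): N and (l;000)² cancel in I_A²/I_B².
A: Δ = 2!·0!·6!/9! = 1/252; Racah Σ t=2..2: t=2:+1/96 = 1/96; ⇒ 3j(1 4 3; -1 0 1)² = 1/42, sgn +1
B: Δ = 2!·0!·6!/9! = 1/252; Racah Σ t=2..2: t=2:+1/1440 = 1/1440; ⇒ 3j(1 4 3; -1 4 -3)² = 1/9, sgn +1
I_A²/I_B² = (1/42)/(1/9) = 3/14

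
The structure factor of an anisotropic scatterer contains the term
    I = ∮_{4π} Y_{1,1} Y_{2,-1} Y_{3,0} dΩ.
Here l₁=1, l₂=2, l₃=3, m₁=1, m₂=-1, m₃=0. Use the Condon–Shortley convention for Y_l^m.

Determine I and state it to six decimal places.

0.143048

Rules hold: Σm=0, L=6 even, 1≤3≤3.
N = 3·5·7 = 105
Δ = 0!·2!·4!/7! = 1/105
Racah Σ t=0..0: t=0:+1/4 = 1/4
⇒ 3j(1 2 3; 0 0 0)² = 3/35, sgn -1
Racah Σ t=0..0: t=0:+1/12 = 1/12
⇒ 3j(1 2 3; 1 -1 0)² = 1/35, sgn -1
4πI² = N·(3j₀)²·(3jₘ)² = 9/35
I = +1·√(0.257143/4π) = 0.14304817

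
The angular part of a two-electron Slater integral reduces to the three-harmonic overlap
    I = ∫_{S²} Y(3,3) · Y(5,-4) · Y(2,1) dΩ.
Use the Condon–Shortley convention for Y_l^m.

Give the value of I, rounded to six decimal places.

0.219610

m-sum 0 ✓  L=10 even ✓  2≤2≤8 ✓
Π(2lᵢ+1) = 7×11×5 = 385
triangle coeff Δ(3,5,2) = 1/2310
Σ_t [3,3]: t=3:−1/144 = -1/144
(3j)²=10/231 [(3 5 2; 0 0 0)], sign=-1
Σ_t [0,0]: t=0:+1/4320 = 1/4320
(3j)²=2/55 [(3 5 2; 3 -4 1)], sign=-1
⇒ 4πI² = 20/33
I = (+1)√(20/33/(4π)) = 0.21961050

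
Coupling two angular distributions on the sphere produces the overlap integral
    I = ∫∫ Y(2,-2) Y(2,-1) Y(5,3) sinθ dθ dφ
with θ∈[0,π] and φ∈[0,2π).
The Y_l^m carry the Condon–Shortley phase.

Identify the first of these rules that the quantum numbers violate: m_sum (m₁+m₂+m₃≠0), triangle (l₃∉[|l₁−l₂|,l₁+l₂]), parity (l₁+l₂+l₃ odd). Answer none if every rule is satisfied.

m₁+m₂+m₃ = -2 − 1 + 3 = 0  ✓
triangle: |2−2|=0 ≤ l₃=5 ≤ 2+2=4  ✗
parity: l₁+l₂+l₃ = 9 is odd

triangle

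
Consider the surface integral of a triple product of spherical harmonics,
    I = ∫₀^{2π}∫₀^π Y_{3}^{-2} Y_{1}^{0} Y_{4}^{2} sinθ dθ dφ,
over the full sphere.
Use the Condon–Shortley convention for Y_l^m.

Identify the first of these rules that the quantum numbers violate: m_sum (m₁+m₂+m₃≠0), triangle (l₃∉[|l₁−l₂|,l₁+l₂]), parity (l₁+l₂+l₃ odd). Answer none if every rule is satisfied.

none

Σmᵢ = 0  ✓
l₃∈[|l₁−l₂|,l₁+l₂]=[2,4], have l₃=4  ✓
Σlᵢ = 8 ⇒ even  ✓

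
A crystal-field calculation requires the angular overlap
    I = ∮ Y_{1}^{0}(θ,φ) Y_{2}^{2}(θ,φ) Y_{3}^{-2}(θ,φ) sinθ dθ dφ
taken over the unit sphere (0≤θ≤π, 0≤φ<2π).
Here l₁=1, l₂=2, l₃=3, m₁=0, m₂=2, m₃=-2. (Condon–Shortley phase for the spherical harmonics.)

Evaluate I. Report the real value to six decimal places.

0.184674

m-sum 0 ✓  L=6 even ✓  1≤3≤3 ✓
Π(2lᵢ+1) = 3×5×7 = 105
triangle coeff Δ(1,2,3) = 1/105
Σ_t [0,0]: t=0:+1/4 = 1/4
(3j)²=3/35 [(1 2 3; 0 0 0)], sign=-1
Σ_t [0,0]: t=0:+1/24 = 1/24
(3j)²=1/21 [(1 2 3; 0 2 -2)], sign=-1
⇒ 4πI² = 3/7
I = (+1)√(3/7/(4π)) = 0.18467439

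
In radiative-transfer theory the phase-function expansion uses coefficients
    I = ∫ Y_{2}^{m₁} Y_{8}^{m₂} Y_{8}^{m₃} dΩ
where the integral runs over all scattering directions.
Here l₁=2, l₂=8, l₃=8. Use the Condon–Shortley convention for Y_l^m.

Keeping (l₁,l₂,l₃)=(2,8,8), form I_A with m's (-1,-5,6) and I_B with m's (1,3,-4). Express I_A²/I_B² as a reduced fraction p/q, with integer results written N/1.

121/70

Shared (l₁,l₂,l₃)=(2,8,8): N and (l;000)² cancel in I_A²/I_B².
A: Δ = 2!·2!·14!/19! = 1/348840; Racah Σ t=1..2: t=1:−1/1916006400 t=2:+1/12454041600 = -1/2264371200; ⇒ 3j(2 8 8; -1 -5 6)² = 847/38760, sgn -1
B: Δ = 2!·2!·14!/19! = 1/348840; Racah Σ t=0..1: t=0:+1/479001600 t=1:−1/174182400 = -1/273715200; ⇒ 3j(2 8 8; 1 3 -4)² = 49/3876, sgn -1
I_A²/I_B² = (847/38760)/(49/3876) = 121/70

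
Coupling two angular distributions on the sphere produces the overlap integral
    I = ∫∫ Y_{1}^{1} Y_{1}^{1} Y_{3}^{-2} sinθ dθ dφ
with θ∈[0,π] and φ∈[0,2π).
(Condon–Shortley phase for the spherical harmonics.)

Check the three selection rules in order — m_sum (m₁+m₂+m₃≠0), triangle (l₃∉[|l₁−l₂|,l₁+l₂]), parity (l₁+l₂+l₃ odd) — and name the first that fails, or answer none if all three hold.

triangle

m₁+m₂+m₃ = 1 + 1 − 2 = 0  ✓
triangle: |1−1|=0 ≤ l₃=3 ≤ 1+1=2  ✗
parity: l₁+l₂+l₃ = 5 is odd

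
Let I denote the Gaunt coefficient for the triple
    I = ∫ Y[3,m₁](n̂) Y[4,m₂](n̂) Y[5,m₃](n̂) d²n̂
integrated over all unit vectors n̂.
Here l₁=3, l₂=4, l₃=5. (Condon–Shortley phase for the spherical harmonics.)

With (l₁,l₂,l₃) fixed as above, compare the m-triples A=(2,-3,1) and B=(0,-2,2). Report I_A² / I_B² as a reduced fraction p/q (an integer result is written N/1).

Shared (l₁,l₂,l₃)=(3,4,5): N and (l;000)² cancel in I_A²/I_B².
A: Δ = 2!·4!·6!/13! = 1/180180; Racah Σ t=0..1: t=0:+1/1440 t=1:−1/17280 = 11/17280; ⇒ 3j(3 4 5; 2 -3 1)² = 11/468, sgn +1
B: Δ = 2!·4!·6!/13! = 1/180180; Racah Σ t=0..2: t=0:+1/576 t=1:−1/480 t=2:+1/8640 = -1/4320; ⇒ 3j(3 4 5; 0 -2 2)² = 1/2145, sgn +1
I_A²/I_B² = (11/468)/(1/2145) = 605/12

605/12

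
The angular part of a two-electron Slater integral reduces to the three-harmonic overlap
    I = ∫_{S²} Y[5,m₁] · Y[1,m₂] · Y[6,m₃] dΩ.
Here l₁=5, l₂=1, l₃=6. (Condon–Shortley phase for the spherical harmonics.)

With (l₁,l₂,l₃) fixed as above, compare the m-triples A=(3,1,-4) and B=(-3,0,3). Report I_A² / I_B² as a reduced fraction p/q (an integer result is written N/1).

l's match ⇒ only the (l;m) 3-j factors differ between A and B.
A: triangle coeff Δ(5,1,6) = 1/858; Σ_t [0,0]: t=0:+1/161280 = 1/161280; (3j)²=15/286 [(5 1 6; 3 1 -4)], sign=+1
B: triangle coeff Δ(5,1,6) = 1/858; Σ_t [0,0]: t=0:+1/80640 = 1/80640; (3j)²=9/286 [(5 1 6; -3 0 3)], sign=-1
I_A²/I_B² = (15/286)/(9/286) = 5/3

5/3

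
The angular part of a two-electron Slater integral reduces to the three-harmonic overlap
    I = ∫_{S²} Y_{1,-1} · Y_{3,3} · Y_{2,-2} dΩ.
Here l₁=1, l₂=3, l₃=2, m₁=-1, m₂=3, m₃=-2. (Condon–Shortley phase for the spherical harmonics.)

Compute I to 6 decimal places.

-0.319865

Rules hold: Σm=0, L=6 even, 2≤2≤4.
N = 3·7·5 = 105
Δ = 2!·0!·4!/7! = 1/105
Racah Σ t=1..1: t=1:−1/4 = -1/4
⇒ 3j(1 3 2; 0 0 0)² = 3/35, sgn -1
Racah Σ t=2..2: t=2:+1/48 = 1/48
⇒ 3j(1 3 2; -1 3 -2)² = 1/7, sgn +1
4πI² = N·(3j₀)²·(3jₘ)² = 9/7
I = -1·√(1.28571/4π) = -0.31986543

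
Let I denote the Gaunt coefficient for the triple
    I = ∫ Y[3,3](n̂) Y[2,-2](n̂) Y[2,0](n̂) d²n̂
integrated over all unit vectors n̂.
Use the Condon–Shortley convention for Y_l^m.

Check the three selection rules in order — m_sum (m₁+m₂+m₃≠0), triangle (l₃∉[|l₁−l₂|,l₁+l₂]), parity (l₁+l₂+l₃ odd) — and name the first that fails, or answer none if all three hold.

Σmᵢ = 1  ✗
l₃∈[|l₁−l₂|,l₁+l₂]=[1,5], have l₃=2
Σlᵢ = 7 ⇒ odd

m_sum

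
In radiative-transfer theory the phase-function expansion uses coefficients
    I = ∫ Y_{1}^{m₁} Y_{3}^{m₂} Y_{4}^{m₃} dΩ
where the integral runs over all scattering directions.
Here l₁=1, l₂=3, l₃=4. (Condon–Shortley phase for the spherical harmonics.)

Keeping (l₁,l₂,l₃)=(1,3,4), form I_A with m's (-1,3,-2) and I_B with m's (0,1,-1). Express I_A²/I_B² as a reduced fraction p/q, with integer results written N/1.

l's match ⇒ only the (l;m) 3-j factors differ between A and B.
A: triangle coeff Δ(1,3,4) = 1/252; Σ_t [0,0]: t=0:+1/1440 = 1/1440; (3j)²=1/252 [(1 3 4; -1 3 -2)], sign=+1
B: triangle coeff Δ(1,3,4) = 1/252; Σ_t [0,0]: t=0:+1/48 = 1/48; (3j)²=5/84 [(1 3 4; 0 1 -1)], sign=-1
I_A²/I_B² = (1/252)/(5/84) = 1/15

1/15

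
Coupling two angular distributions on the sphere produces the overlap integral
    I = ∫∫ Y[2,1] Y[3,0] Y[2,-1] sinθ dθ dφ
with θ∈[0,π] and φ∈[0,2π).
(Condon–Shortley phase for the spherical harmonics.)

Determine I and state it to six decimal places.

l₁+l₂+l₃=7 is odd: 3j(l;000)=0 ⇒ I=0

0.000000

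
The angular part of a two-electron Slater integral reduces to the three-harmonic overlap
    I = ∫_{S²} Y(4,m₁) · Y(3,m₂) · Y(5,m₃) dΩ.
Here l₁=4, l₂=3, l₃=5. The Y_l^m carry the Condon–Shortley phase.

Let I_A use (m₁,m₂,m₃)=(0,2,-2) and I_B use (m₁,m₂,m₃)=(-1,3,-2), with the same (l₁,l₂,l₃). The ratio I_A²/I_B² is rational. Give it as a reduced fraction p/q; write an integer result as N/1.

Same 4,3,5: normalisation and zero-m 3j drop out of the ratio.
A: Δ: 2! 6! 4! / 13! → 1/180180; sum: t=1:−1/864 t=2:+1/576 = 1/1728; 3j²(4 3 5; 0 2 -2) = Δ·Π!·Σ² = 5/1287  (sign -1)
B: Δ: 2! 6! 4! / 13! → 1/180180; sum: t=2:+1/1728 = 1/1728; 3j²(4 3 5; -1 3 -2) = Δ·Π!·Σ² = 25/858  (sign -1)
I_A²/I_B² = (5/1287)/(25/858) = 2/15

2/15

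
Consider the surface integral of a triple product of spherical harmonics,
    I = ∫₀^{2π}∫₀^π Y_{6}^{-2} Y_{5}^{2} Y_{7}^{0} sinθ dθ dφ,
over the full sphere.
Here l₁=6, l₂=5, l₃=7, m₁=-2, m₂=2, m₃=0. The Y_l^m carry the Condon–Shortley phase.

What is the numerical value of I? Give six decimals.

m-sum 0 ✓  L=18 even ✓  1≤7≤11 ✓
Π(2lᵢ+1) = 13×11×15 = 2145
triangle coeff Δ(6,5,7) = 1/174594420
Σ_t [0,4]: t=0:+1/4147200 t=1:−1/207360 t=2:+1/82944 t=3:−1/207360 t=4:+1/4147200 = 1/345600
(3j)²=420/46189 [(6 5 7; 0 0 0)], sign=-1
Σ_t [1,4]: t=1:−1/21772800 t=2:+1/691200 t=3:−1/207360 t=4:+1/497664 = -41/29030400
(3j)²=11767/1385670 [(6 5 7; -2 2 0)], sign=+1
⇒ 4πI² = 2471070/14919047
I = (-1)√(2471070/14919047/(4π)) = -0.11480665

-0.114807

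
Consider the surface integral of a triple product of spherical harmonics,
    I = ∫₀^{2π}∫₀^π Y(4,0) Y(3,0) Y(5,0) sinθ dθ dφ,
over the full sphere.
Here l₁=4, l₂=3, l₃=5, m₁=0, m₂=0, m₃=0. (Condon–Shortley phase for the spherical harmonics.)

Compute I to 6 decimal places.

0.148374

Checks pass: Σm=0; 12 even; l₃=5∈[1,7].
(2·4+1)(2·3+1)(2·5+1) = 693
Δ: 2! 6! 4! / 13! → 1/180180
sum: t=0:+1/576 t=1:−1/144 t=2:+1/576 = -1/288
3j²(4 3 5; 0 0 0) = Δ·Π!·Σ² = 20/1001  (sign +1)
(m-triple is (0,0,0) — same symbol as above.)
combine: 4πI² = 693·20/1001·20/1001 = 3600/13013
take √, sign +1: I = 0.14837393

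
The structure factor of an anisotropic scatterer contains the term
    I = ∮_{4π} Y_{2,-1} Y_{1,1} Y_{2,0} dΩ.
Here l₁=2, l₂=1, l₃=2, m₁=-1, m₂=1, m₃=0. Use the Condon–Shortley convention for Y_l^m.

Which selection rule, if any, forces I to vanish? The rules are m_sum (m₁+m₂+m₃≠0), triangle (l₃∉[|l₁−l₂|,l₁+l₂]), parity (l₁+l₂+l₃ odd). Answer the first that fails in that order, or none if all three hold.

azimuthal sum: -1 + 1 + 0 = 0  ✓
1 ≤ 2 ≤ 3 (triangle on l)  ✓
L = 2 + 1 + 2 = 5 (odd)  ✗

parity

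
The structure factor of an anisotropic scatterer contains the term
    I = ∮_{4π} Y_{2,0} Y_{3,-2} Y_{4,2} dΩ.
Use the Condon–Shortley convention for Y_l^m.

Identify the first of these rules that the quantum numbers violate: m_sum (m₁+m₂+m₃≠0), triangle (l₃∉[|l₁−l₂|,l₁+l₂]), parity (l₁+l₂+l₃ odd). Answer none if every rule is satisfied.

parity

m₁+m₂+m₃ = 0 − 2 + 2 = 0  ✓
triangle: |2−3|=1 ≤ l₃=4 ≤ 2+3=5  ✓
parity: l₁+l₂+l₃ = 9 is odd  ✗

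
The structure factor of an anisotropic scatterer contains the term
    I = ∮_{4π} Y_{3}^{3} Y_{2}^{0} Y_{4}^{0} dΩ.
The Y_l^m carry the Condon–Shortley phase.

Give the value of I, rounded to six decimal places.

0.000000

3 + 0 + 0 = 3 ≠ 0: azimuthal integral kills it; I = 0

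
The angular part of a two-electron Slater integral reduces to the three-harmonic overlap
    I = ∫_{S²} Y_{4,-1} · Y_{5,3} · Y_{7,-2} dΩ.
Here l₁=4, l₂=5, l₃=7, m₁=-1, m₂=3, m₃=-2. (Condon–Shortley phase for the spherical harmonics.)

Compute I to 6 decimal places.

-0.140275

m-sum 0 ✓  L=16 even ✓  1≤7≤9 ✓
Π(2lᵢ+1) = 9×11×15 = 1485
triangle coeff Δ(4,5,7) = 1/6126120
Σ_t [0,2]: t=0:+1/69120 t=1:−1/20736 t=2:+1/69120 = -1/51840
(3j)²=280/21879 [(4 5 7; 0 0 0)], sign=+1
Σ_t [0,2]: t=0:+1/9676800 t=1:−1/241920 t=2:+1/103680 = 163/29030400
(3j)²=26569/2042040 [(4 5 7; -1 3 -2)], sign=-1
⇒ 4πI² = 132845/537251
I = (-1)√(132845/537251/(4π)) = -0.14027461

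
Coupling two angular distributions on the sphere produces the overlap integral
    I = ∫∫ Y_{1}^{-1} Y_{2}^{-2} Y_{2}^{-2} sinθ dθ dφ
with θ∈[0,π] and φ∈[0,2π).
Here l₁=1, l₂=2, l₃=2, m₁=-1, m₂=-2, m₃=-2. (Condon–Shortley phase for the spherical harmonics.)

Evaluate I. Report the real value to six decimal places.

0.000000

-1 − 2 − 2 = -5 ≠ 0: azimuthal integral kills it; I = 0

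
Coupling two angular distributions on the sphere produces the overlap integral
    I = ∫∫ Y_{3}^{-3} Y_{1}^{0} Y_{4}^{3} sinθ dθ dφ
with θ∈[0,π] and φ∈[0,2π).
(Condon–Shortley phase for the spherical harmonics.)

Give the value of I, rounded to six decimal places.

Checks pass: Σm=0; 8 even; l₃=4∈[2,4].
(2·3+1)(2·1+1)(2·4+1) = 189
Δ: 0! 6! 2! / 9! → 1/252
sum: t=0:+1/36 = 1/36
3j²(3 1 4; 0 0 0) = Δ·Π!·Σ² = 4/63  (sign +1)
sum: t=0:+1/720 = 1/720
3j²(3 1 4; -3 0 3) = Δ·Π!·Σ² = 1/36  (sign -1)
combine: 4πI² = 189·4/63·1/36 = 1/3
take √, sign -1: I = -0.16286750

-0.162868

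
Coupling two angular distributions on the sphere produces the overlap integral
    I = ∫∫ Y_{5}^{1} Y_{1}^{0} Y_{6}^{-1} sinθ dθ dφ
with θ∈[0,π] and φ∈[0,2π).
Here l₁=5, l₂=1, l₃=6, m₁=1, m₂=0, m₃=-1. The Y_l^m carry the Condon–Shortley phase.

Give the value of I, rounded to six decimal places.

-0.241725

Checks pass: Σm=0; 12 even; l₃=6∈[4,6].
(2·5+1)(2·1+1)(2·6+1) = 429
Δ: 0! 10! 2! / 13! → 1/858
sum: t=0:+1/14400 = 1/14400
3j²(5 1 6; 0 0 0) = Δ·Π!·Σ² = 6/143  (sign +1)
sum: t=0:+1/17280 = 1/17280
3j²(5 1 6; 1 0 -1) = Δ·Π!·Σ² = 35/858  (sign -1)
combine: 4πI² = 429·6/143·35/858 = 105/143
take √, sign -1: I = -0.24172507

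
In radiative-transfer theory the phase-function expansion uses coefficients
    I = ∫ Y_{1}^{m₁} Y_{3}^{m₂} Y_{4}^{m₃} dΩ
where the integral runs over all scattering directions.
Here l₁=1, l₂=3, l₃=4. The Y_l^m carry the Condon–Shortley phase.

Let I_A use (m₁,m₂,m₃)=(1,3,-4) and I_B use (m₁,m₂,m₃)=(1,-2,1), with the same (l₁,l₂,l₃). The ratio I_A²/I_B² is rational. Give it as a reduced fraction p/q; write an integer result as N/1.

l's match ⇒ only the (l;m) 3-j factors differ between A and B.
A: triangle coeff Δ(1,3,4) = 1/252; Σ_t [0,0]: t=0:+1/1440 = 1/1440; (3j)²=1/9 [(1 3 4; 1 3 -4)], sign=+1
B: triangle coeff Δ(1,3,4) = 1/252; Σ_t [0,0]: t=0:+1/240 = 1/240; (3j)²=1/84 [(1 3 4; 1 -2 1)], sign=-1
I_A²/I_B² = (1/9)/(1/84) = 28/3

28/3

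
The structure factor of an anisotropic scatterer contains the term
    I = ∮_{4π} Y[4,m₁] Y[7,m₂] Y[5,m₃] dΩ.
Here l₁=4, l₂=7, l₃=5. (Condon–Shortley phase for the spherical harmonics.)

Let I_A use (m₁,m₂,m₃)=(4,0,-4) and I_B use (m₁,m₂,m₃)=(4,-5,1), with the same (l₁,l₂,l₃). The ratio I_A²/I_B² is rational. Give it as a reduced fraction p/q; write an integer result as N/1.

1/22

Same 4,7,5: normalisation and zero-m 3j drop out of the ratio.
A: Δ: 6! 2! 8! / 17! → 1/6126120; sum: t=0:+1/7257600 = 1/7257600; 3j²(4 7 5; 4 0 -4) = Δ·Π!·Σ² = 14/12155  (sign -1)
B: Δ: 6! 2! 8! / 17! → 1/6126120; sum: t=0:+1/2073600 = 1/2073600; 3j²(4 7 5; 4 -5 1) = Δ·Π!·Σ² = 28/1105  (sign +1)
I_A²/I_B² = (14/12155)/(28/1105) = 1/22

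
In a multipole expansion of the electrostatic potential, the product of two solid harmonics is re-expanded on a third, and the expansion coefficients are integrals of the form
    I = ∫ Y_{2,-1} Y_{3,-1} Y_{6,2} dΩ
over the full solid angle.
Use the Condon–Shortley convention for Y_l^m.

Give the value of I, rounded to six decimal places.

0.000000

l₃=6 ∉ [1,5] — triangle fails ⇒ I = 0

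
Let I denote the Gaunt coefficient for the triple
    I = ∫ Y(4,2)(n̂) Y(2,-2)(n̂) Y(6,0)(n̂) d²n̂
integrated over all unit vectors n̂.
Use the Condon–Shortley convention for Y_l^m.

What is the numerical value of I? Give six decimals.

0.061597

m-sum 0 ✓  L=12 even ✓  2≤6≤6 ✓
Π(2lᵢ+1) = 9×5×13 = 585
triangle coeff Δ(4,2,6) = 1/6435
Σ_t [0,0]: t=0:+1/2304 = 1/2304
(3j)²=5/143 [(4 2 6; 0 0 0)], sign=+1
Σ_t [0,0]: t=0:+1/34560 = 1/34560
(3j)²=1/429 [(4 2 6; 2 -2 0)], sign=+1
⇒ 4πI² = 75/1573
I = (+1)√(75/1573/(4π)) = 0.06159725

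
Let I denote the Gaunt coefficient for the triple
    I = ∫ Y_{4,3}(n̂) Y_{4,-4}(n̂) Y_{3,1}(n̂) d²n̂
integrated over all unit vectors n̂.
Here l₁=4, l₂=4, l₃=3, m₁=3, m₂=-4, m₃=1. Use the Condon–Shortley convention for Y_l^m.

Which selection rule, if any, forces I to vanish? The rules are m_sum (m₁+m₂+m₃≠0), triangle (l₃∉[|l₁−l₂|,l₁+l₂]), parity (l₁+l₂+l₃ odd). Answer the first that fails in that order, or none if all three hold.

parity

azimuthal sum: 3 − 4 + 1 = 0  ✓
0 ≤ 3 ≤ 8 (triangle on l)  ✓
L = 4 + 4 + 3 = 11 (odd)  ✗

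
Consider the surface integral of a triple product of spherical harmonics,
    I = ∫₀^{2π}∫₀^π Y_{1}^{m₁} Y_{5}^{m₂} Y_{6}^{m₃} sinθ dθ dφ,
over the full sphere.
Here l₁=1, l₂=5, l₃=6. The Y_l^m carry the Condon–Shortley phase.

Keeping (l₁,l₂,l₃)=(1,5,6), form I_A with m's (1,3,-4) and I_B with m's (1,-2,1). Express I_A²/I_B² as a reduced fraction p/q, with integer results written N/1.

9/2

Same 1,5,6: normalisation and zero-m 3j drop out of the ratio.
A: Δ: 0! 2! 10! / 13! → 1/858; sum: t=0:+1/161280 = 1/161280; 3j²(1 5 6; 1 3 -4) = Δ·Π!·Σ² = 15/286  (sign +1)
B: Δ: 0! 2! 10! / 13! → 1/858; sum: t=0:+1/60480 = 1/60480; 3j²(1 5 6; 1 -2 1) = Δ·Π!·Σ² = 5/429  (sign -1)
I_A²/I_B² = (15/286)/(5/429) = 9/2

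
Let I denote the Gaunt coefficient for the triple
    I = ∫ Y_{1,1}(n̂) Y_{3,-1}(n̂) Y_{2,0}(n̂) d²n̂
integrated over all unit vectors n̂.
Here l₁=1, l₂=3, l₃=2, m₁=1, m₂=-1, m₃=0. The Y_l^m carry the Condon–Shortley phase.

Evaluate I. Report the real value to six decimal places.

Checks pass: Σm=0; 6 even; l₃=2∈[2,4].
(2·1+1)(2·3+1)(2·2+1) = 105
Δ: 2! 0! 4! / 7! → 1/105
sum: t=1:−1/4 = -1/4
3j²(1 3 2; 0 0 0) = Δ·Π!·Σ² = 3/35  (sign -1)
sum: t=0:+1/8 = 1/8
3j²(1 3 2; 1 -1 0) = Δ·Π!·Σ² = 2/35  (sign +1)
combine: 4πI² = 105·3/35·2/35 = 18/35
take √, sign -1: I = -0.20230066

-0.202301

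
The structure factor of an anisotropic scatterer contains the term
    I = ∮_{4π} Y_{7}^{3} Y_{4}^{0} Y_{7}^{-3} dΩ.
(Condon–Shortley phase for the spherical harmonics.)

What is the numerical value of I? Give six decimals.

0.041060

Checks pass: Σm=0; 18 even; l₃=7∈[3,11].
(2·7+1)(2·4+1)(2·7+1) = 2025
Δ: 4! 10! 4! / 19! → 1/58198140
sum: t=0:+1/17418240 t=1:−1/622080 t=2:+1/230400 t=3:−1/622080 t=4:+1/17418240 = 1/806400
3j²(7 4 7; 0 0 0) = Δ·Π!·Σ² = 2268/230945  (sign -1)
sum: t=0:+1/9953280 t=1:−1/1088640 t=2:+1/1290240 t=3:−1/13063680 t=4:+1/2090188800 = -83/696729600
3j²(7 4 7; 3 0 -3) = Δ·Π!·Σ² = 6889/6466460  (sign -1)
combine: 4πI² = 2025·2268/230945·6889/6466460 = 45198729/2133423721
take √, sign +1: I = 0.04106006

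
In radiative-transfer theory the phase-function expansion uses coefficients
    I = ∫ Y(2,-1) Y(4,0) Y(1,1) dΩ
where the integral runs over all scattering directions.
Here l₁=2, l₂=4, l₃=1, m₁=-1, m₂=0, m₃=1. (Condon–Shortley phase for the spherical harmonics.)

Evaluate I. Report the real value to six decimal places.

triangle: need 2≤l₃≤6, have 1; I=0

0.000000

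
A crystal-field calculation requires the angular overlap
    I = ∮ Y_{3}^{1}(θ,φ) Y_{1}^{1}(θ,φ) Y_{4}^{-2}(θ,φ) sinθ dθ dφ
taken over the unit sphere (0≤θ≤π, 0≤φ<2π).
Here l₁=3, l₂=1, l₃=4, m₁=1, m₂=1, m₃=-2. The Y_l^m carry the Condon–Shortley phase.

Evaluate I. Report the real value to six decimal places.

m-sum 0 ✓  L=8 even ✓  2≤4≤4 ✓
Π(2lᵢ+1) = 7×3×9 = 189
triangle coeff Δ(3,1,4) = 1/252
Σ_t [0,0]: t=0:+1/36 = 1/36
(3j)²=4/63 [(3 1 4; 0 0 0)], sign=+1
Σ_t [0,0]: t=0:+1/96 = 1/96
(3j)²=5/84 [(3 1 4; 1 1 -2)], sign=+1
⇒ 4πI² = 5/7
I = (+1)√(5/7/(4π)) = 0.23841361

0.238414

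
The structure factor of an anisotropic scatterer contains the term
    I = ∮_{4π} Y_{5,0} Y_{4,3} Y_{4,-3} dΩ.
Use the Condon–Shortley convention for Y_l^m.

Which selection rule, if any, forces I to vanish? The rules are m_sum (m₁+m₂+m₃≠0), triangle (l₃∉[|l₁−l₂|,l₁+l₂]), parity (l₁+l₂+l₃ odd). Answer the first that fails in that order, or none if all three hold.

m₁+m₂+m₃ = 0 + 3 − 3 = 0  ✓
triangle: |5−4|=1 ≤ l₃=4 ≤ 5+4=9  ✓
parity: l₁+l₂+l₃ = 13 is odd  ✗

parity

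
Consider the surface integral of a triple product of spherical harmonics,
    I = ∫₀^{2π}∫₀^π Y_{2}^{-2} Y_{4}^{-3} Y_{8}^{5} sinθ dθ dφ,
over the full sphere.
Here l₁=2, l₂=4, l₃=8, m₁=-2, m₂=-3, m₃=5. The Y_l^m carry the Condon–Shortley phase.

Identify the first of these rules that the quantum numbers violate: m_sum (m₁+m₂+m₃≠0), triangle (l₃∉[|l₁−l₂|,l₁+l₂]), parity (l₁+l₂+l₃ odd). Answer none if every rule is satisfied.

triangle

azimuthal sum: -2 − 3 + 5 = 0  ✓
2 ≤ 8 ≤ 6 (triangle on l)  ✗
L = 2 + 4 + 8 = 14 (even)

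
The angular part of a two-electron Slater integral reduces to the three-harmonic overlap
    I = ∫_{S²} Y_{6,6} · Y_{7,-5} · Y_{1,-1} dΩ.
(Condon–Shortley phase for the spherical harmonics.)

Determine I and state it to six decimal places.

-0.034990

Checks pass: Σm=0; 14 even; l₃=1∈[1,13].
(2·6+1)(2·7+1)(2·1+1) = 585
Δ: 12! 0! 2! / 15! → 1/1365
sum: t=6:+1/518400 = 1/518400
3j²(6 7 1; 0 0 0) = Δ·Π!·Σ² = 7/195  (sign -1)
sum: t=0:+1/958003200 = 1/958003200
3j²(6 7 1; 6 -5 -1) = Δ·Π!·Σ² = 1/1365  (sign +1)
combine: 4πI² = 585·7/195·1/1365 = 1/65
take √, sign -1: I = -0.03498955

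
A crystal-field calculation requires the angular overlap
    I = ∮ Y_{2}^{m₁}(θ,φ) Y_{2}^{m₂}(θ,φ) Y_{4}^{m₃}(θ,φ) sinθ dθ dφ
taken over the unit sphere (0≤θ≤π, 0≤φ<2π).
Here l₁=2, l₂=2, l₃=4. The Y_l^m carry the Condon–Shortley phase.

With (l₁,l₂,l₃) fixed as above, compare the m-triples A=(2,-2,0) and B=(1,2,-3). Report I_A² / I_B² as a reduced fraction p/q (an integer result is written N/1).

1/35

Shared (l₁,l₂,l₃)=(2,2,4): N and (l;000)² cancel in I_A²/I_B².
A: Δ = 0!·4!·4!/9! = 1/630; Racah Σ t=0..0: t=0:+1/576 = 1/576; ⇒ 3j(2 2 4; 2 -2 0)² = 1/630, sgn +1
B: Δ = 0!·4!·4!/9! = 1/630; Racah Σ t=0..0: t=0:+1/144 = 1/144; ⇒ 3j(2 2 4; 1 2 -3)² = 1/18, sgn -1
I_A²/I_B² = (1/630)/(1/18) = 1/35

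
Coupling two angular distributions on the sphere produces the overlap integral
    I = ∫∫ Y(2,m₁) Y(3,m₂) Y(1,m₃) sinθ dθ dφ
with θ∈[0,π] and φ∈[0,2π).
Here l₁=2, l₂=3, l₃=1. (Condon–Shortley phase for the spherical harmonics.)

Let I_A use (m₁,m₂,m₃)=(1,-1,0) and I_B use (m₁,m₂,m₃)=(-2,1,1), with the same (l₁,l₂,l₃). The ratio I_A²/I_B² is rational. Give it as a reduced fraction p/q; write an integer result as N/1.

8/1

Shared (l₁,l₂,l₃)=(2,3,1): N and (l;000)² cancel in I_A²/I_B².
A: Δ = 4!·0!·2!/7! = 1/105; Racah Σ t=1..1: t=1:−1/6 = -1/6; ⇒ 3j(2 3 1; 1 -1 0)² = 8/105, sgn +1
B: Δ = 4!·0!·2!/7! = 1/105; Racah Σ t=4..4: t=4:+1/48 = 1/48; ⇒ 3j(2 3 1; -2 1 1)² = 1/105, sgn +1
I_A²/I_B² = (8/105)/(1/105) = 8/1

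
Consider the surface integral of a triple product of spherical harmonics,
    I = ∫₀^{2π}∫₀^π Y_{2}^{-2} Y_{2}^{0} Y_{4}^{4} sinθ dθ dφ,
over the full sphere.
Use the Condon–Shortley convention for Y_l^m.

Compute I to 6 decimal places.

0.000000

-2 + 0 + 4 = 2 ≠ 0: azimuthal integral kills it; I = 0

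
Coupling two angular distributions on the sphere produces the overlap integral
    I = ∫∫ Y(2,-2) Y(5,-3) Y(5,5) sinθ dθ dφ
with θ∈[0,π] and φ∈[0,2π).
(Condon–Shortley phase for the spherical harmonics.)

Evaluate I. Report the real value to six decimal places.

Rules hold: Σm=0, L=12 even, 3≤5≤7.
N = 5·11·11 = 605
Δ = 2!·2!·8!/13! = 1/38610
Racah Σ t=0..2: t=0:+1/2880 t=1:−1/576 t=2:+1/2880 = -1/960
⇒ 3j(2 5 5; 0 0 0)² = 10/429, sgn +1
Racah Σ t=2..2: t=2:+1/161280 = 1/161280
⇒ 3j(2 5 5; -2 -3 5)² = 1/143, sgn +1
4πI² = N·(3j₀)²·(3jₘ)² = 50/507
I = +1·√(0.0986193/4π) = 0.08858824

0.088588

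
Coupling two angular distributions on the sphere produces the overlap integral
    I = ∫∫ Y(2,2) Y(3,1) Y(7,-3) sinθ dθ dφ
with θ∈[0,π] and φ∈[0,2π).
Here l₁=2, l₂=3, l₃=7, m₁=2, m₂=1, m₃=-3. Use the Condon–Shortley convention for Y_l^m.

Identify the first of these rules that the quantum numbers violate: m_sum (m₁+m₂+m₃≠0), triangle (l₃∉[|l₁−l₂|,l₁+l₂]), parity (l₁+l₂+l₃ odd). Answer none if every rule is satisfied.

triangle

m₁+m₂+m₃ = 2 + 1 − 3 = 0  ✓
triangle: |2−3|=1 ≤ l₃=7 ≤ 2+3=5  ✗
parity: l₁+l₂+l₃ = 12 is even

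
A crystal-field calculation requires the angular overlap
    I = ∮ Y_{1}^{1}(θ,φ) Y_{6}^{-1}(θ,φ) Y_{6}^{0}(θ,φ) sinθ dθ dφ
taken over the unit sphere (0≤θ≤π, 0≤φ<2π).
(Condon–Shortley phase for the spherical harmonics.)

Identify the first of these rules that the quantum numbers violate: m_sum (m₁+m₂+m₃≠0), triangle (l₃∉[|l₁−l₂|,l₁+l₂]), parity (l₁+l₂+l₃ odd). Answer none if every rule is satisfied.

parity

m₁+m₂+m₃ = 1 − 1 + 0 = 0  ✓
triangle: |1−6|=5 ≤ l₃=6 ≤ 1+6=7  ✓
parity: l₁+l₂+l₃ = 13 is odd  ✗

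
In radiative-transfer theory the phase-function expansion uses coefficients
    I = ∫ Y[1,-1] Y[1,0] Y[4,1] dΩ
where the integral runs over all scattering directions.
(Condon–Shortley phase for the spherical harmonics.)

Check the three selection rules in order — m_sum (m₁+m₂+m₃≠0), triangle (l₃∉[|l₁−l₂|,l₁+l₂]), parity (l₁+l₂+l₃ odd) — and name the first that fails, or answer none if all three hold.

triangle

azimuthal sum: -1 + 0 + 1 = 0  ✓
0 ≤ 4 ≤ 2 (triangle on l)  ✗
L = 1 + 1 + 4 = 6 (even)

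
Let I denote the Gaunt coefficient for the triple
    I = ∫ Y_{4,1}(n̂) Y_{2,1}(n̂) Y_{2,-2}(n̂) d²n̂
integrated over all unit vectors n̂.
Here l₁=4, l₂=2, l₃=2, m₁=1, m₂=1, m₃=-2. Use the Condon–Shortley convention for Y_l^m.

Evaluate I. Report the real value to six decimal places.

-0.090112

m-sum 0 ✓  L=8 even ✓  2≤2≤6 ✓
Π(2lᵢ+1) = 9×5×5 = 225
triangle coeff Δ(4,2,2) = 1/630
Σ_t [2,2]: t=2:+1/16 = 1/16
(3j)²=2/35 [(4 2 2; 0 0 0)], sign=+1
Σ_t [3,3]: t=3:−1/144 = -1/144
(3j)²=1/126 [(4 2 2; 1 1 -2)], sign=-1
⇒ 4πI² = 5/49
I = (-1)√(5/49/(4π)) = -0.09011188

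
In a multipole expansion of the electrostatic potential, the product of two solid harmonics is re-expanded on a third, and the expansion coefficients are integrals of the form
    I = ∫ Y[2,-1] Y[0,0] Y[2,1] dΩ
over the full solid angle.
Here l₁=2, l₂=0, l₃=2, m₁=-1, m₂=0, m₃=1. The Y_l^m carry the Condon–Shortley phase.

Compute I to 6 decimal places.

Checks pass: Σm=0; 4 even; l₃=2∈[2,2].
(2·2+1)(2·0+1)(2·2+1) = 25
Δ: 0! 4! 0! / 5! → 1/5
sum: t=0:+1/4 = 1/4
3j²(2 0 2; 0 0 0) = Δ·Π!·Σ² = 1/5  (sign +1)
sum: t=0:+1/6 = 1/6
3j²(2 0 2; -1 0 1) = Δ·Π!·Σ² = 1/5  (sign -1)
combine: 4πI² = 25·1/5·1/5 = 1/1
take √, sign -1: I = -0.28209479

-0.282095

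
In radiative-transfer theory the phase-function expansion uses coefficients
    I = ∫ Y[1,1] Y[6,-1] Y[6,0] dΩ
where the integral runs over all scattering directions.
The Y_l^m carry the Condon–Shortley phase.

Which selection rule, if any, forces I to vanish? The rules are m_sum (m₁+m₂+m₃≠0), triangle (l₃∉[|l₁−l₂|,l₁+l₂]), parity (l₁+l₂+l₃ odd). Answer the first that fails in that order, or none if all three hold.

parity

Σmᵢ = 0  ✓
l₃∈[|l₁−l₂|,l₁+l₂]=[5,7], have l₃=6  ✓
Σlᵢ = 13 ⇒ odd  ✗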